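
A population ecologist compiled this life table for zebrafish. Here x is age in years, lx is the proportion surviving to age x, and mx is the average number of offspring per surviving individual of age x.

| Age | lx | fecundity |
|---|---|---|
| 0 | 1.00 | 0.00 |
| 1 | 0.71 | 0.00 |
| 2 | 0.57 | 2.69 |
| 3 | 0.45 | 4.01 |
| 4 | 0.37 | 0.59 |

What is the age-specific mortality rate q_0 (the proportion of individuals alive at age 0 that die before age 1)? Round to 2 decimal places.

q_0 = (l_0 − l_1) / l_0 = (1 − 0.71) / 1
     = 0.29 / 1 = 0.29 → 0.29

0.29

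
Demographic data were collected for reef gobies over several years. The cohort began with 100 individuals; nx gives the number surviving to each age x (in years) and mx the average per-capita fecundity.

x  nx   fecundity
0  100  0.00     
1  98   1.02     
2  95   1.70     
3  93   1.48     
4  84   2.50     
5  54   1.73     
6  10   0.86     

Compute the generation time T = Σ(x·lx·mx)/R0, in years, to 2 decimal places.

3.09

lx = nx/n0 = nx/100: 1, 0.98, 0.95, 0.93, 0.84, 0.54, 0.1
lx·mx: 0, 0.9996, 1.615, 1.3764, 2.1, 0.9342, 0.086 → R0 = 7.1112
x·lx·mx: 0, 0.9996, 3.23, 4.1292, 8.4, 4.671, 0.516 → Σ = 21.9458
T = 21.9458 / 7.1112 = 3.08609… → 3.09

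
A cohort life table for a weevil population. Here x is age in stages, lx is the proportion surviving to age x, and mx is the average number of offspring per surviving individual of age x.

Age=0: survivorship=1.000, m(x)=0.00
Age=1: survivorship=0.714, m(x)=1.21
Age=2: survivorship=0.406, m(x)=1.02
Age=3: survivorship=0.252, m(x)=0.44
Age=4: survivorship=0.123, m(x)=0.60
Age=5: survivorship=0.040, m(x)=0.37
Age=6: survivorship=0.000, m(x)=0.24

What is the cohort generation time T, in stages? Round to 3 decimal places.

1.620

lx·mx: 0, 0.86394, 0.41412, 0.11088, 0.0738, 0.0148, 0 → R0 = 1.47754
x·lx·mx: 0, 0.86394, 0.82824, 0.33264, 0.2952, 0.074, 0 → Σ = 2.39402
T = 2.39402 / 1.47754 = 1.620274… → 1.620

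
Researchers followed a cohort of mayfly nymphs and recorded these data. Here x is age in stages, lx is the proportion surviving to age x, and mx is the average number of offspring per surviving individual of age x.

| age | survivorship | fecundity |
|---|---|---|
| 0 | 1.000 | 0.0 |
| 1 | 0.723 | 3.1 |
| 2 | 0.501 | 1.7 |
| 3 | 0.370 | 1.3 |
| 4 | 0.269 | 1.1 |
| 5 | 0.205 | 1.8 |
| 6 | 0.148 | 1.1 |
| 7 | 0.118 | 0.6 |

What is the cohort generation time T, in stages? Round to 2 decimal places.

2.21

lx·mx: 0, 2.2413, 0.8517, 0.481, 0.2959, 0.369, 0.1628, 0.0708 → R0 = 4.4725
x·lx·mx: 0, 2.2413, 1.7034, 1.443, 1.1836, 1.845, 0.9768, 0.4956 → Σ = 9.8887
T = 9.8887 / 4.4725 = 2.211001… → 2.21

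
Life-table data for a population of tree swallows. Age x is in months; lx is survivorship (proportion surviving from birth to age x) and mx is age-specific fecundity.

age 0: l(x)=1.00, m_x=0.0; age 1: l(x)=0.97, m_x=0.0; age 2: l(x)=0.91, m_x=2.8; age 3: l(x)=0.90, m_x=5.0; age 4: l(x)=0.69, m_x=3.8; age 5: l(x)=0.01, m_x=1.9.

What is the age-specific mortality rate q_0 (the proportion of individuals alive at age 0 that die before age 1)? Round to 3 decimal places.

q_0 = (l_0 − l_1) / l_0 = (1 − 0.97) / 1
     = 0.03 / 1 = 0.03 → 0.030

0.030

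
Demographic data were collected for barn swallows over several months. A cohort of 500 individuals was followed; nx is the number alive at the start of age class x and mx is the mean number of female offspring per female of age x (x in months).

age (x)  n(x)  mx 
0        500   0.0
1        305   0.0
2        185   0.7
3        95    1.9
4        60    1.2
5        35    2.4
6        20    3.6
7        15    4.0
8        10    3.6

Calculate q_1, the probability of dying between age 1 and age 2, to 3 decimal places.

0.393

lx = nx/n0 = nx/500: 1, 0.61, 0.37, 0.19, 0.12, 0.07, 0.04, 0.03, 0.02
q_1 = (l_1 − l_2) / l_1 = (0.61 − 0.37) / 0.61
     = 0.24 / 0.61 = 0.393443… → 0.393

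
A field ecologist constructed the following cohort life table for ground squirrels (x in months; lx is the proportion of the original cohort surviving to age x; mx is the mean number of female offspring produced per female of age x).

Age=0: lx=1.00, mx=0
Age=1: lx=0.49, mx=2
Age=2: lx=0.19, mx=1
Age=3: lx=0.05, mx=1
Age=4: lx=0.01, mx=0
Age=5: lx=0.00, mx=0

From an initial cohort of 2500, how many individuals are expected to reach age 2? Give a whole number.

475

Expected survivors = N0 · l_2 = 2500 × 0.19 = 475 → 475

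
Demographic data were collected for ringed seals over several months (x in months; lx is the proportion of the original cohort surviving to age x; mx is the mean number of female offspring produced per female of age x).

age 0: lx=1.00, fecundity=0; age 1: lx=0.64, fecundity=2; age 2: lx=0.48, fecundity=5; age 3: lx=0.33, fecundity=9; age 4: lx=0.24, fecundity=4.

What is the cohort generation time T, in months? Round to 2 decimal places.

2.47

lx·mx: 0, 1.28, 2.4, 2.97, 0.96 → R0 = 7.61
x·lx·mx: 0, 1.28, 4.8, 8.91, 3.84 → Σ = 18.83
T = 18.83 / 7.61 = 2.474376… → 2.47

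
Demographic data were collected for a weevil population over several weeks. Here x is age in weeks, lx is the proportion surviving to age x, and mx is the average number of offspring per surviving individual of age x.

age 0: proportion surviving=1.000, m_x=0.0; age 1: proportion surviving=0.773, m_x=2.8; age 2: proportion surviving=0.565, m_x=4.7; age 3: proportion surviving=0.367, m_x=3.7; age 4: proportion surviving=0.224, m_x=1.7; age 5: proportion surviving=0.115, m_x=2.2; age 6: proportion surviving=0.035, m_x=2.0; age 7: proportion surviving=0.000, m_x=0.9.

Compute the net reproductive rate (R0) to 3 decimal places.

lx·mx by age: 0, 2.1644, 2.6555, 1.3579, 0.3808, 0.253, 0.07, 0
R0 = Σ lx·mx = 6.8816 → 6.882

6.882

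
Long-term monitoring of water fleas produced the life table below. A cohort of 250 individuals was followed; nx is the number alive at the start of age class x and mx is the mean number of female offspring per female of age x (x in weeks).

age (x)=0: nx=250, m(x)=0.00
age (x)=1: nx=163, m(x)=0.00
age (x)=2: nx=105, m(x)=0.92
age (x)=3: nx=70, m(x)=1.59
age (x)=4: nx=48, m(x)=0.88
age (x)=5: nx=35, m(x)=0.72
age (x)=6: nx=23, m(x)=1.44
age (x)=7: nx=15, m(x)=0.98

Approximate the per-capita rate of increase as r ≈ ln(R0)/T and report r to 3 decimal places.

0.074

lx = nx/n0 = nx/250: 1, 0.652, 0.42, 0.28, 0.192, 0.14, 0.092, 0.06
R0 = Σ lx·mx = 0 + 0 + 0.3864 + 0.4452 + 0.16896 + 0.1008 + 0.13248 + 0.0588 = 1.29264
Σ x·lx·mx = 4.49472; T = 4.49472/1.29264 = 3.47716…
r ≈ ln(R0)/T = ln(1.29264)/3.47716… = 0.07382… → 0.074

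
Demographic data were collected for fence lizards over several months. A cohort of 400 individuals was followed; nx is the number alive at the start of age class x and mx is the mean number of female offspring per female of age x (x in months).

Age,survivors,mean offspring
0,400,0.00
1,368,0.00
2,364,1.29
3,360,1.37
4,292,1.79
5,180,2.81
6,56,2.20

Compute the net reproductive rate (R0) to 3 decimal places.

lx = nx/n0 = nx/400: 1, 0.92, 0.91, 0.9, 0.73, 0.45, 0.14
lx·mx by age: 0, 0, 1.1739, 1.233, 1.3067, 1.2645, 0.308
R0 = Σ lx·mx = 5.2861 → 5.286

5.286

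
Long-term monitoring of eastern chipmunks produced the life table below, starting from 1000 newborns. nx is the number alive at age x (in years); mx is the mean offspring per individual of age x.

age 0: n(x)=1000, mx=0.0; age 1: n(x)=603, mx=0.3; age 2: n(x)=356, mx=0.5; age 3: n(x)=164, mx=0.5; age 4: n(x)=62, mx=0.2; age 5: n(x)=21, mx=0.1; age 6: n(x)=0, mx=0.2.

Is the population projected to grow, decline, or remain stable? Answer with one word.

lx = nx/n0 = nx/1000: 1, 0.603, 0.356, 0.164, 0.062, 0.021, 0
R0 = Σ lx·mx = 0 + 0.1809 + 0.178 + 0.082 + 0.0124 + 0.0021 + 0 = 0.4554
R0 < 1, so the population is declining.

declining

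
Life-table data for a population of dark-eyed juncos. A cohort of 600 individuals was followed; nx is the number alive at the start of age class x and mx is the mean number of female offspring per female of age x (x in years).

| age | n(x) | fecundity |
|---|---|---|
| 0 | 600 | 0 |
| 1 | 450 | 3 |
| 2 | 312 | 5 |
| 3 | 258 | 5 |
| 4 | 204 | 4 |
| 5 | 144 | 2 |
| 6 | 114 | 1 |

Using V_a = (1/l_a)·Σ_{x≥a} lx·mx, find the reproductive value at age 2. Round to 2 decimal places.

13.04

lx = nx/n0 = nx/600: 1, 0.75, 0.52, 0.43, 0.34, 0.24, 0.19
lx·mx for x ≥ 2: 2.6, 2.15, 1.36, 0.48, 0.19 → sum = 6.78
V_2 = 6.78 / l_2 = 6.78 / 0.52 = 13.038462… → 13.04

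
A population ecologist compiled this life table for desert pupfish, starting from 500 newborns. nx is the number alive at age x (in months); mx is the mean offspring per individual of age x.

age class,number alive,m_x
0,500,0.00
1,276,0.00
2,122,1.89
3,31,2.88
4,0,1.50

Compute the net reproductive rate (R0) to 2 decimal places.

lx = nx/n0 = nx/500: 1, 0.552, 0.244, 0.062, 0
lx·mx by age: 0, 0, 0.46116, 0.17856, 0
R0 = Σ lx·mx = 0.63972 → 0.64

0.64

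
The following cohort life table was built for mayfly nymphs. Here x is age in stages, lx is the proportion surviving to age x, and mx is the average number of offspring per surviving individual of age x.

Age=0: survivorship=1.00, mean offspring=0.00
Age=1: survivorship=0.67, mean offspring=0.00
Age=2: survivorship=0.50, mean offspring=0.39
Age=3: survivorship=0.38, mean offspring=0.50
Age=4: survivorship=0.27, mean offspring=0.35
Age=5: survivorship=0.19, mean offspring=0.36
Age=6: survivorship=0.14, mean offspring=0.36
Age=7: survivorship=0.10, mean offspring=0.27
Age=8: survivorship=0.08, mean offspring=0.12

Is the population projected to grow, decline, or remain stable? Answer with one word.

declining

R0 = Σ lx·mx = 0 + 0 + 0.195 + 0.19 + 0.0945 + 0.0684 + 0.0504 + 0.027 + 0.0096 = 0.6349
R0 < 1, so the population is declining.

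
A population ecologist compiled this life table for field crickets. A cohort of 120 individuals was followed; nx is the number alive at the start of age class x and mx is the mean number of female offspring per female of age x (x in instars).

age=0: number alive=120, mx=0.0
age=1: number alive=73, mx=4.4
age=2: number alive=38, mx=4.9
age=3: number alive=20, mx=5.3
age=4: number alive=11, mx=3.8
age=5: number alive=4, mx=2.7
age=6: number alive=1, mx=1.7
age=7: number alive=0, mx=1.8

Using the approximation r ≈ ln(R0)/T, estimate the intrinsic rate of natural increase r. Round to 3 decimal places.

lx = nx/n0 = nx/120: 1, 0.60833…, 0.31667…, 0.16667…, 0.09167…, 0.03333…, 0.00833…, 0
R0 = Σ lx·mx = 0 + 2.67667… + 1.55167… + 0.88333… + 0.34833… + 0.09… + 0.01417… + 0 = 5.564167…
Σ x·lx·mx = 10.358333…; T = 10.358333…/5.564167… = 1.86161…
r ≈ ln(R0)/T = ln(5.564167…)/1.86161… = 0.92197… → 0.922

0.922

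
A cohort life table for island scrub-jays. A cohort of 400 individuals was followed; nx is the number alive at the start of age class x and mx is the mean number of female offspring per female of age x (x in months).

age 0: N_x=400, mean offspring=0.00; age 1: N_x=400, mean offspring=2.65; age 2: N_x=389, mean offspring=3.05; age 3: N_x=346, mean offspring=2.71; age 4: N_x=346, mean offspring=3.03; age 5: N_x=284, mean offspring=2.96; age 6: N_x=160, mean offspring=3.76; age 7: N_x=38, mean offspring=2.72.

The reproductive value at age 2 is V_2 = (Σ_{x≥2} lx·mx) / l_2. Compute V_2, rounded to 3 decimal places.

lx = nx/n0 = nx/400: 1, 1, 0.9725, 0.865, 0.865, 0.71, 0.4, 0.095
lx·mx for x ≥ 2: 2.966125, 2.34415, 2.62095, 2.1016, 1.504, 0.2584 → sum = 11.795225
V_2 = 11.795225 / l_2 = 11.795225 / 0.9725 = 12.128766… → 12.129

12.129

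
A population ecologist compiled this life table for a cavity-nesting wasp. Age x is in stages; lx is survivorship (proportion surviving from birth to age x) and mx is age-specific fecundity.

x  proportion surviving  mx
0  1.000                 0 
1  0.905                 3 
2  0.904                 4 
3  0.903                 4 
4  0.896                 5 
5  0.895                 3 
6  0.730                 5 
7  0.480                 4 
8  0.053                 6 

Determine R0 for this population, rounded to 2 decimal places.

23.00

lx·mx by age: 0, 2.715, 3.616, 3.612, 4.48, 2.685, 3.65, 1.92, 0.318
R0 = Σ lx·mx = 22.996 → 23.00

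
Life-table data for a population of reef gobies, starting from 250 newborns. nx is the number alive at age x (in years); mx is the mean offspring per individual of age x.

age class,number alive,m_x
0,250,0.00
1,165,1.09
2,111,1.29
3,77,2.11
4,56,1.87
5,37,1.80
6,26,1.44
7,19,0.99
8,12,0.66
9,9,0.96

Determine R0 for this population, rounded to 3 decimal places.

2.919

lx = nx/n0 = nx/250: 1, 0.66, 0.444, 0.308, 0.224, 0.148, 0.104, 0.076, 0.048, 0.036
lx·mx by age: 0, 0.7194, 0.57276, 0.64988, 0.41888, 0.2664, 0.14976, 0.07524, 0.03168, 0.03456
R0 = Σ lx·mx = 2.91856 → 2.919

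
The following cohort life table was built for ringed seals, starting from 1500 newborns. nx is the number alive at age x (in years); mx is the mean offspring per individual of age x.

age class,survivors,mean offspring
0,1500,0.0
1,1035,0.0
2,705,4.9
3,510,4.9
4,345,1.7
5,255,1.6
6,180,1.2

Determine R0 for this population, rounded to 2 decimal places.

4.78

lx = nx/n0 = nx/1500: 1, 0.69, 0.47, 0.34, 0.23, 0.17, 0.12
lx·mx by age: 0, 0, 2.303, 1.666, 0.391, 0.272, 0.144
R0 = Σ lx·mx = 4.776 → 4.78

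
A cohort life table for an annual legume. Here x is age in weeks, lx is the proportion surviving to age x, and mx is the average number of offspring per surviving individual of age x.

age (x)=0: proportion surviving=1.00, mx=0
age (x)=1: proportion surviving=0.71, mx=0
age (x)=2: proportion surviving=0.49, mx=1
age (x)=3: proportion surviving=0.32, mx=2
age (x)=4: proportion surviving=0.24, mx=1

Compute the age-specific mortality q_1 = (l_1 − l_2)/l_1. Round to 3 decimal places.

q_1 = (l_1 − l_2) / l_1 = (0.71 − 0.49) / 0.71
     = 0.22 / 0.71 = 0.309859… → 0.310

0.310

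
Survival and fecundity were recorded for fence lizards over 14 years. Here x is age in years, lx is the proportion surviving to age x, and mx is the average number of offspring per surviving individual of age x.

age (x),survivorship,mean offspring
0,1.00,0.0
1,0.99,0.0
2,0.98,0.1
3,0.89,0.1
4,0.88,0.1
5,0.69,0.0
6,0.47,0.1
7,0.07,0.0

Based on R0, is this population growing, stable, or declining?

declining

R0 = Σ lx·mx = 0 + 0 + 0.098 + 0.089 + 0.088 + 0 + 0.047 + 0 = 0.322
R0 < 1, so the population is declining.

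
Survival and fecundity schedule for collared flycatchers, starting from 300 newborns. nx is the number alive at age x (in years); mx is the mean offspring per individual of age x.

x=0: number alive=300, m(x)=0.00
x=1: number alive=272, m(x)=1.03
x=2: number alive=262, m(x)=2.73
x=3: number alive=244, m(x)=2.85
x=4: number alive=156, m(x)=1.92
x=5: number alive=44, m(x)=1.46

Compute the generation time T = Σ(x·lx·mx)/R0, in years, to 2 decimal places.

2.59

lx = nx/n0 = nx/300: 1, 0.90667…, 0.87333…, 0.81333…, 0.52, 0.14667…
lx·mx: 0, 0.933867…, 2.3842…, 2.318…, 0.9984, 0.214133… → R0 = 6.8486…
x·lx·mx: 0, 0.933867…, 4.7684…, 6.954…, 3.9936, 1.070667… → Σ = 17.720533…
T = 17.720533… / 6.8486… = 2.587468… → 2.59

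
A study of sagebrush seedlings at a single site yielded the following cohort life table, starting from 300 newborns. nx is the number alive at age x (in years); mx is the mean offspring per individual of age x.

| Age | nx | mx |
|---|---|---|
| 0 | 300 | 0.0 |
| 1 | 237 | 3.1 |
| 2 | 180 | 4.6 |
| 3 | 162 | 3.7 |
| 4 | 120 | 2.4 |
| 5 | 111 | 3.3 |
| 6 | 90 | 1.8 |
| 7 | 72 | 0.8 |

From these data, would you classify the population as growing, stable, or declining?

growing

lx = nx/n0 = nx/300: 1, 0.79, 0.6, 0.54, 0.4, 0.37, 0.3, 0.24
R0 = Σ lx·mx = 0 + 2.449 + 2.76 + 1.998 + 0.96 + 1.221 + 0.54 + 0.192 = 10.12
R0 > 1, so the population is growing.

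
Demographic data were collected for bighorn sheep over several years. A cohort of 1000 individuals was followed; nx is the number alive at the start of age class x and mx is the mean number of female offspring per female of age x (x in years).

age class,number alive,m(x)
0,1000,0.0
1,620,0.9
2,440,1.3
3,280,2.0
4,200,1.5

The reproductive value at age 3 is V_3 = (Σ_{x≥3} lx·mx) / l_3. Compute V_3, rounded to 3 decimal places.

lx = nx/n0 = nx/1000: 1, 0.62, 0.44, 0.28, 0.2
lx·mx for x ≥ 3: 0.56, 0.3 → sum = 0.86
V_3 = 0.86 / l_3 = 0.86 / 0.28 = 3.071429… → 3.071

3.071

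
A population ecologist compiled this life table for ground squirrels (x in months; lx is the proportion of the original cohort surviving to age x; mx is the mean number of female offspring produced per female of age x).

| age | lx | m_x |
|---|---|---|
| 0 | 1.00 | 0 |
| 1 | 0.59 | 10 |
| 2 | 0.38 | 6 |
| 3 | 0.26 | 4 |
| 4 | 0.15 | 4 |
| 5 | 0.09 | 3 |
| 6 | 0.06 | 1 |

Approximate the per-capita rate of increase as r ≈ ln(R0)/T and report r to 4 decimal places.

1.3297

R0 = Σ lx·mx = 0 + 5.9 + 2.28 + 1.04 + 0.6 + 0.27 + 0.06 = 10.15
Σ x·lx·mx = 17.69; T = 17.69/10.15 = 1.74286…
r ≈ ln(R0)/T = ln(10.15)/1.74286… = 1.329698… → 1.3297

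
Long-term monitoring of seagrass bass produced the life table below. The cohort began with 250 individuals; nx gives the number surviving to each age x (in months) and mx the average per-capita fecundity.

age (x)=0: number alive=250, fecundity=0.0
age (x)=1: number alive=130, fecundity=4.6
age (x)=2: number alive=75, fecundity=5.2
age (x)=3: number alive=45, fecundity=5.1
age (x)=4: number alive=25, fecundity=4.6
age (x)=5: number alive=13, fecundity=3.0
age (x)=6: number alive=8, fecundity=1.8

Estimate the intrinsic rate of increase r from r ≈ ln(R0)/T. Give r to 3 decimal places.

0.845

lx = nx/n0 = nx/250: 1, 0.52, 0.3, 0.18, 0.1, 0.052, 0.032
R0 = Σ lx·mx = 0 + 2.392 + 1.56 + 0.918 + 0.46 + 0.156 + 0.0576 = 5.5436
Σ x·lx·mx = 11.2316; T = 11.2316/5.5436 = 2.02605…
r ≈ ln(R0)/T = ln(5.5436)/2.02605… = 0.84531… → 0.845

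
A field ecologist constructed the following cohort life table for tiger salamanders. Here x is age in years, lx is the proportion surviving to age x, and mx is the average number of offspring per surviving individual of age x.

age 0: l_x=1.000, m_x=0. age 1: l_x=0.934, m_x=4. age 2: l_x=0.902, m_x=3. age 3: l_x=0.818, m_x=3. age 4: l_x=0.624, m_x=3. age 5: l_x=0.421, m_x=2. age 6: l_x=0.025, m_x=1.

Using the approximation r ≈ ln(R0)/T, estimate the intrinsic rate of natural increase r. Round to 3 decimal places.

R0 = Σ lx·mx = 0 + 3.736 + 2.706 + 2.454 + 1.872 + 0.842 + 0.025 = 11.635
Σ x·lx·mx = 28.358; T = 28.358/11.635 = 2.4373…
r ≈ ln(R0)/T = ln(11.635)/2.4373… = 1.00686… → 1.007

1.007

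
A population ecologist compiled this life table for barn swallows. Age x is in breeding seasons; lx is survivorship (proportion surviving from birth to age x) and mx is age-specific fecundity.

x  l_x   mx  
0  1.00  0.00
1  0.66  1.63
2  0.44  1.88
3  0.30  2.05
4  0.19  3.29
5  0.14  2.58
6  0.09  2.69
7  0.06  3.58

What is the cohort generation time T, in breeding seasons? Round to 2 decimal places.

lx·mx: 0, 1.0758, 0.8272, 0.615, 0.6251, 0.3612, 0.2421, 0.2148 → R0 = 3.9612
x·lx·mx: 0, 1.0758, 1.6544, 1.845, 2.5004, 1.806, 1.4526, 1.5036 → Σ = 11.8378
T = 11.8378 / 3.9612 = 2.988438… → 2.99

2.99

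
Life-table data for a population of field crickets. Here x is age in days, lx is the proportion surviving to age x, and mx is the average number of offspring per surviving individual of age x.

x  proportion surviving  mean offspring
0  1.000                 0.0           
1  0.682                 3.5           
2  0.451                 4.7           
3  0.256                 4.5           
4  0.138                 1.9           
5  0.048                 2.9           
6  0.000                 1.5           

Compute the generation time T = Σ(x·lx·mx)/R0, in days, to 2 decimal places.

lx·mx: 0, 2.387, 2.1197, 1.152, 0.2622, 0.1392, 0 → R0 = 6.0601
x·lx·mx: 0, 2.387, 4.2394, 3.456, 1.0488, 0.696, 0 → Σ = 11.8272
T = 11.8272 / 6.0601 = 1.951651… → 1.95

1.95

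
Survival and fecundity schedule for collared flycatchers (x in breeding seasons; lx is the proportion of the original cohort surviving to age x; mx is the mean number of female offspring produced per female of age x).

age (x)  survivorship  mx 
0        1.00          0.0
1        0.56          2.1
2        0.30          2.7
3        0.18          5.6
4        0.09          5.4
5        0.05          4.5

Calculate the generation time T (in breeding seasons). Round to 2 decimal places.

2.40

lx·mx: 0, 1.176, 0.81, 1.008, 0.486, 0.225 → R0 = 3.705
x·lx·mx: 0, 1.176, 1.62, 3.024, 1.944, 1.125 → Σ = 8.889
T = 8.889 / 3.705 = 2.39919… → 2.40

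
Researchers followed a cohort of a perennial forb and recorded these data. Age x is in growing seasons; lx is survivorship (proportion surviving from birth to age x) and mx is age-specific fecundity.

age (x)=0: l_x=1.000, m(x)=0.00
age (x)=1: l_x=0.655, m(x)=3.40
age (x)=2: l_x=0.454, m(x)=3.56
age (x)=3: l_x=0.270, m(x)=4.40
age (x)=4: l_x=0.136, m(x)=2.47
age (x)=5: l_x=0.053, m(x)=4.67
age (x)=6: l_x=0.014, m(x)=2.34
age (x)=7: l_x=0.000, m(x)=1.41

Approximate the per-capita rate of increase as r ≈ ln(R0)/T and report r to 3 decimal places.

0.828

R0 = Σ lx·mx = 0 + 2.227 + 1.61624 + 1.188 + 0.33592 + 0.24751 + 0.03276 + 0 = 5.64743
Σ x·lx·mx = 11.80127; T = 11.80127/5.64743 = 2.08967…
r ≈ ln(R0)/T = ln(5.64743)/2.08967… = 0.82846… → 0.828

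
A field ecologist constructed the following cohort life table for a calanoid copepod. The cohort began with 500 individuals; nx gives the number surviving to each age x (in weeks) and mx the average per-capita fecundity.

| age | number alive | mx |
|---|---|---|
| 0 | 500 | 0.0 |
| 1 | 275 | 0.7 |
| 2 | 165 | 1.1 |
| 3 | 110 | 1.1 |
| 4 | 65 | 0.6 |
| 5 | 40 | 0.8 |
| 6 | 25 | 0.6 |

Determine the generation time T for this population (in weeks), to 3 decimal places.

2.280

lx = nx/n0 = nx/500: 1, 0.55, 0.33, 0.22, 0.13, 0.08, 0.05
lx·mx: 0, 0.385, 0.363, 0.242, 0.078, 0.064, 0.03 → R0 = 1.162
x·lx·mx: 0, 0.385, 0.726, 0.726, 0.312, 0.32, 0.18 → Σ = 2.649
T = 2.649 / 1.162 = 2.27969… → 2.280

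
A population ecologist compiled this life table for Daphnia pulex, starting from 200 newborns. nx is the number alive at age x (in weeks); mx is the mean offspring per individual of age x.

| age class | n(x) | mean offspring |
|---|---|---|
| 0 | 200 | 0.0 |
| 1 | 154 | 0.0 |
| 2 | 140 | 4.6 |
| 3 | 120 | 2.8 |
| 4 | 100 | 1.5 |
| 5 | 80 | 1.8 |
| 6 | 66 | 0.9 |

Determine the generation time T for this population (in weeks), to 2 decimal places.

2.98

lx = nx/n0 = nx/200: 1, 0.77, 0.7, 0.6, 0.5, 0.4, 0.33
lx·mx: 0, 0, 3.22, 1.68, 0.75, 0.72, 0.297 → R0 = 6.667
x·lx·mx: 0, 0, 6.44, 5.04, 3, 3.6, 1.782 → Σ = 19.862
T = 19.862 / 6.667 = 2.979151… → 2.98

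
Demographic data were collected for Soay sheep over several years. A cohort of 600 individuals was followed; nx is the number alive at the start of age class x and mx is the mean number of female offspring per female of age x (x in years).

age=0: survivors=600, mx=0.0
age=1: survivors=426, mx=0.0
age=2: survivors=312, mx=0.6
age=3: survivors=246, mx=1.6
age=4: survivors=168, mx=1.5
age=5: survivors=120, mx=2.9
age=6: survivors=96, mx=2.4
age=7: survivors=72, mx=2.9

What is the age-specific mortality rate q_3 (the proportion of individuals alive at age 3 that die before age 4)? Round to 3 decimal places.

lx = nx/n0 = nx/600: 1, 0.71, 0.52, 0.41, 0.28, 0.2, 0.16, 0.12
q_3 = (l_3 − l_4) / l_3 = (0.41 − 0.28) / 0.41
     = 0.13 / 0.41 = 0.317073… → 0.317

0.317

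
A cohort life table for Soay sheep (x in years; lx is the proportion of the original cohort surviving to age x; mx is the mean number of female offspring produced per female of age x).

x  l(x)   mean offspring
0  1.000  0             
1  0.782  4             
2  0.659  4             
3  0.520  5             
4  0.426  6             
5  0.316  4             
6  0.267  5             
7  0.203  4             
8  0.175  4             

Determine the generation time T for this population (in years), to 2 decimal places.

lx·mx: 0, 3.128, 2.636, 2.6, 2.556, 1.264, 1.335, 0.812, 0.7 → R0 = 15.031
x·lx·mx: 0, 3.128, 5.272, 7.8, 10.224, 6.32, 8.01, 5.684, 5.6 → Σ = 52.038
T = 52.038 / 15.031 = 3.462045… → 3.46

3.46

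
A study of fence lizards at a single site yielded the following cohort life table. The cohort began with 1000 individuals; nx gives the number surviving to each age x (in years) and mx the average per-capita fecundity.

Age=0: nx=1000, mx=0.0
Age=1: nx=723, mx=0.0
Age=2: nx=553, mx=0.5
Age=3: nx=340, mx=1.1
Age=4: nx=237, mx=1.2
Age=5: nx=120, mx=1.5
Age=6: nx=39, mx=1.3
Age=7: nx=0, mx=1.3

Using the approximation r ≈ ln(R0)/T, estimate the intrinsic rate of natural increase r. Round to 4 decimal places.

lx = nx/n0 = nx/1000: 1, 0.723, 0.553, 0.34, 0.237, 0.12, 0.039, 0
R0 = Σ lx·mx = 0 + 0 + 0.2765 + 0.374 + 0.2844 + 0.18 + 0.0507 + 0 = 1.1656
Σ x·lx·mx = 4.0168; T = 4.0168/1.1656 = 3.44612…
r ≈ ln(R0)/T = ln(1.1656)/3.44612… = 0.044466… → 0.0445

0.0445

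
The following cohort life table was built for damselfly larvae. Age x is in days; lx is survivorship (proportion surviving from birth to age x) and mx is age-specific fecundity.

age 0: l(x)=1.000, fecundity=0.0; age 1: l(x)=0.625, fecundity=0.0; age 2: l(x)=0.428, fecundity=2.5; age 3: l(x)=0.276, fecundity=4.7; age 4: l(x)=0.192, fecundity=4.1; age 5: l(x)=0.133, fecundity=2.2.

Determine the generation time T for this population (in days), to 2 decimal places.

lx·mx: 0, 0, 1.07, 1.2972, 0.7872, 0.2926 → R0 = 3.447
x·lx·mx: 0, 0, 2.14, 3.8916, 3.1488, 1.463 → Σ = 10.6434
T = 10.6434 / 3.447 = 3.087728… → 3.09

3.09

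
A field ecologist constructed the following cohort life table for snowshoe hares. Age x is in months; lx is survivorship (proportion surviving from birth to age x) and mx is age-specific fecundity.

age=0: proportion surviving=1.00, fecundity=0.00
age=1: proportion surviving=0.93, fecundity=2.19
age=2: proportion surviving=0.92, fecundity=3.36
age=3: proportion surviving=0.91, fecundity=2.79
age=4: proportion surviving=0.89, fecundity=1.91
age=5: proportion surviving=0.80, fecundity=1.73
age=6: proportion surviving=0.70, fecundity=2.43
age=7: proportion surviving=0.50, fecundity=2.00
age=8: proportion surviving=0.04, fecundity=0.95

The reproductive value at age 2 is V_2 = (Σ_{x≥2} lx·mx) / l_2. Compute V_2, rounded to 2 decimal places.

lx·mx for x ≥ 2: 3.0912, 2.5389, 1.6999, 1.384, 1.701, 1, 0.038 → sum = 11.453
V_2 = 11.453 / l_2 = 11.453 / 0.92 = 12.448913… → 12.45

12.45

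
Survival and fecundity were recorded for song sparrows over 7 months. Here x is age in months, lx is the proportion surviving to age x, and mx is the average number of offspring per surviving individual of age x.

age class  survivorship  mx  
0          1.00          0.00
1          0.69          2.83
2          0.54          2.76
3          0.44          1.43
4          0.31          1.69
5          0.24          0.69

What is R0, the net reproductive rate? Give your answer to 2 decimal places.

lx·mx by age: 0, 1.9527, 1.4904, 0.6292, 0.5239, 0.1656
R0 = Σ lx·mx = 4.7618 → 4.76

4.76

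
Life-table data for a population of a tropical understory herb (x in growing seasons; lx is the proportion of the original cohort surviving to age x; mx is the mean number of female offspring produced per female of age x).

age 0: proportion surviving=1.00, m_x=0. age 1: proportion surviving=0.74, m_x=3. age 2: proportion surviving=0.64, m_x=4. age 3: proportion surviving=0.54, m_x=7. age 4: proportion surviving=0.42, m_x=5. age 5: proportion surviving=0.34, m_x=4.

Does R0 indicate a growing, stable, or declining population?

R0 = Σ lx·mx = 0 + 2.22 + 2.56 + 3.78 + 2.1 + 1.36 = 12.02
R0 > 1, so the population is growing.

growing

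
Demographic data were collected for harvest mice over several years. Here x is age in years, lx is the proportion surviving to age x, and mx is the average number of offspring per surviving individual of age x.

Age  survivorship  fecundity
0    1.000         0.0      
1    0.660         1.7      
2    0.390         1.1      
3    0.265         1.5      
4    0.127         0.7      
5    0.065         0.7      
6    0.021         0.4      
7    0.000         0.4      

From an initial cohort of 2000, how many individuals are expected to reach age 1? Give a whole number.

Expected survivors = N0 · l_1 = 2000 × 0.660 = 1320 → 1320

1320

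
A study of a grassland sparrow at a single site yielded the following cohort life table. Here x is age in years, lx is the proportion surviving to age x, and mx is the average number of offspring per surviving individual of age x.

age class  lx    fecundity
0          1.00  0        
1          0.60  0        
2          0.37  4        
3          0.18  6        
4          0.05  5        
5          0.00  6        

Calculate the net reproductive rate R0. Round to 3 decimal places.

2.810

lx·mx by age: 0, 0, 1.48, 1.08, 0.25, 0
R0 = Σ lx·mx = 2.81 → 2.810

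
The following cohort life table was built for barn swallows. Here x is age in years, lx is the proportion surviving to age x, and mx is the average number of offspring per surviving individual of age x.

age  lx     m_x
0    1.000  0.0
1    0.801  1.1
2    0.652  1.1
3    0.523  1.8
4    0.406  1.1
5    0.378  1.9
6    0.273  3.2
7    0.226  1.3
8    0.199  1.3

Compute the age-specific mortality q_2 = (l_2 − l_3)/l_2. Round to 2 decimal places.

0.20

q_2 = (l_2 − l_3) / l_2 = (0.652 − 0.523) / 0.652
     = 0.129 / 0.652 = 0.197853… → 0.20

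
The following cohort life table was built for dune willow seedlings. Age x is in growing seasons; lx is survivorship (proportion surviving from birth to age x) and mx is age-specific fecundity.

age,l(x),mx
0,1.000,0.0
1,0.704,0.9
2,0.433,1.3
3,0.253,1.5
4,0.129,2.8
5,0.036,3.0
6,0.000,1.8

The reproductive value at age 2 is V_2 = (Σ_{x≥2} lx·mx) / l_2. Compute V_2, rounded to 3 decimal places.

3.260

lx·mx for x ≥ 2: 0.5629, 0.3795, 0.3612, 0.108, 0 → sum = 1.4116
V_2 = 1.4116 / l_2 = 1.4116 / 0.433 = 3.260046… → 3.260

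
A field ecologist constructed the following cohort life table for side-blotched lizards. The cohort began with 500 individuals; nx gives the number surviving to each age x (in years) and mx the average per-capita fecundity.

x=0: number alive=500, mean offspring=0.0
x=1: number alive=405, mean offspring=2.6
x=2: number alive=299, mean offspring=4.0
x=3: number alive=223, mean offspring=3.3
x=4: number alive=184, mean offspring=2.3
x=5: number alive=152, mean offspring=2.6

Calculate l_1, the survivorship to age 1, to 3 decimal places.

0.810

l_1 = n_1/n_0 = 405/500 = 0.81 → 0.810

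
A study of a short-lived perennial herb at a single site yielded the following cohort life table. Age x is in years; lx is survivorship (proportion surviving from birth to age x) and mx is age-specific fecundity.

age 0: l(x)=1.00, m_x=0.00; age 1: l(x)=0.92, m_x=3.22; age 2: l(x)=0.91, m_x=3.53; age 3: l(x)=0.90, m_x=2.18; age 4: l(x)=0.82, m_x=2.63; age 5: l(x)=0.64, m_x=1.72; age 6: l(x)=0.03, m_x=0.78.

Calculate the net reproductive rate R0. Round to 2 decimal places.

11.42

lx·mx by age: 0, 2.9624, 3.2123, 1.962, 2.1566, 1.1008, 0.0234
R0 = Σ lx·mx = 11.4175 → 11.42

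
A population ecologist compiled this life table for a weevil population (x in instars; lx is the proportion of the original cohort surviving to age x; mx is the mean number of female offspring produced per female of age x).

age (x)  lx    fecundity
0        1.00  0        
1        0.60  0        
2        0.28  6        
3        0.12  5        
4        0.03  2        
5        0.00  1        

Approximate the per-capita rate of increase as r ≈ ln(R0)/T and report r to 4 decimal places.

0.3684

R0 = Σ lx·mx = 0 + 0 + 1.68 + 0.6 + 0.06 + 0 = 2.34
Σ x·lx·mx = 5.4; T = 5.4/2.34 = 2.30769…
r ≈ ln(R0)/T = ln(2.34)/2.30769… = 0.368399… → 0.3684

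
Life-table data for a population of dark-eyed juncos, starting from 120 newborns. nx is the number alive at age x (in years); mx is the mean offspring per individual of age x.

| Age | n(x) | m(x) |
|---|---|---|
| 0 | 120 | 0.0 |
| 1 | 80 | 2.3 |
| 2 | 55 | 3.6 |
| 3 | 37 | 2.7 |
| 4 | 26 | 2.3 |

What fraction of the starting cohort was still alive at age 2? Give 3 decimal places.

0.458

l_2 = n_2/n_0 = 55/120 = 0.458333… → 0.458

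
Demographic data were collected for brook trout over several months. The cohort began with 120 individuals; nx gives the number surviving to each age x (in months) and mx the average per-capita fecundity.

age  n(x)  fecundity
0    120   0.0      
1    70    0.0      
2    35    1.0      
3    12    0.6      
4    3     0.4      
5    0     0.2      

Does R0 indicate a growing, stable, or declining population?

declining

lx = nx/n0 = nx/120: 1, 0.58333…, 0.29167…, 0.1, 0.025, 0
R0 = Σ lx·mx = 0 + 0 + 0.291667… + 0.06 + 0.01 + 0 = 0.361667…
R0 < 1, so the population is declining.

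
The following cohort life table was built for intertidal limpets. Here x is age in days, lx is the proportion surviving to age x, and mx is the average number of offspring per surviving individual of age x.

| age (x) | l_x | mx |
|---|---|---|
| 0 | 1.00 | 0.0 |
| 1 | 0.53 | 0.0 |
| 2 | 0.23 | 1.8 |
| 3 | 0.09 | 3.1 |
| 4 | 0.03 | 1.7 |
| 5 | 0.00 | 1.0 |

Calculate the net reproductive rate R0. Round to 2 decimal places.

lx·mx by age: 0, 0, 0.414, 0.279, 0.051, 0
R0 = Σ lx·mx = 0.744 → 0.74

0.74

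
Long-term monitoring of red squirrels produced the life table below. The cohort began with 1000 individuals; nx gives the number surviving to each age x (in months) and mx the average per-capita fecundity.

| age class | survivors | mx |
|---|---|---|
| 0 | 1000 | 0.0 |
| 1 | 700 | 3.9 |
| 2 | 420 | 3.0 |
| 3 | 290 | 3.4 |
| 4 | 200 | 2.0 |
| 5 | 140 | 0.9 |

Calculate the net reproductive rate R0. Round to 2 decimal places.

lx = nx/n0 = nx/1000: 1, 0.7, 0.42, 0.29, 0.2, 0.14
lx·mx by age: 0, 2.73, 1.26, 0.986, 0.4, 0.126
R0 = Σ lx·mx = 5.502 → 5.50

5.50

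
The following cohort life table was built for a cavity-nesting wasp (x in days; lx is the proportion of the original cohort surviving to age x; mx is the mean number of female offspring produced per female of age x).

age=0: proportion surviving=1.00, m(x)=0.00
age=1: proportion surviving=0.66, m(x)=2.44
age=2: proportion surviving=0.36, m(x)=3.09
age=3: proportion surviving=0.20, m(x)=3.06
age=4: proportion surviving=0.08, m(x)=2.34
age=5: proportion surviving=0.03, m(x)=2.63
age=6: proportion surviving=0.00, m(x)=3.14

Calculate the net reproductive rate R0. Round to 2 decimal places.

3.60

lx·mx by age: 0, 1.6104, 1.1124, 0.612, 0.1872, 0.0789, 0
R0 = Σ lx·mx = 3.6009 → 3.60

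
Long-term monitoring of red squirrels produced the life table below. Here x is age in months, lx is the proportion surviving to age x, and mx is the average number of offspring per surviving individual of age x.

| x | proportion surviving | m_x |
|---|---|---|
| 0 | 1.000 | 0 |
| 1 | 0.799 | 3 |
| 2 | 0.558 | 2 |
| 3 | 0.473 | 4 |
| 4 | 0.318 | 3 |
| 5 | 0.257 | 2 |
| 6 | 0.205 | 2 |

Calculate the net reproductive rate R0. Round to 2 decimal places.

lx·mx by age: 0, 2.397, 1.116, 1.892, 0.954, 0.514, 0.41
R0 = Σ lx·mx = 7.283 → 7.28

7.28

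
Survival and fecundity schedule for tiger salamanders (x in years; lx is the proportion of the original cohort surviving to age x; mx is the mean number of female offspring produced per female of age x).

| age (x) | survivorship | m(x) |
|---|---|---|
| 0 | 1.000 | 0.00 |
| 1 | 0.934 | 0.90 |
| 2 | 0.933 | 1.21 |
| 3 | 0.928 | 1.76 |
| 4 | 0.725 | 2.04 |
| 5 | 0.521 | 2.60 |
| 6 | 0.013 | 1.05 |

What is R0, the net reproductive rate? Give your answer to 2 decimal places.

6.45

lx·mx by age: 0, 0.8406, 1.12893, 1.63328, 1.479, 1.3546, 0.01365
R0 = Σ lx·mx = 6.45006 → 6.45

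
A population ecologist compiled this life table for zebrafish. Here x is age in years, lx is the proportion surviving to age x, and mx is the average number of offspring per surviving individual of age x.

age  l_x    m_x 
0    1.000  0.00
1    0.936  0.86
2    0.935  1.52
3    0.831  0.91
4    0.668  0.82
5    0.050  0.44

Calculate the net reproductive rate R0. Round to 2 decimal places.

3.55

lx·mx by age: 0, 0.80496, 1.4212, 0.75621, 0.54776, 0.022
R0 = Σ lx·mx = 3.55213 → 3.55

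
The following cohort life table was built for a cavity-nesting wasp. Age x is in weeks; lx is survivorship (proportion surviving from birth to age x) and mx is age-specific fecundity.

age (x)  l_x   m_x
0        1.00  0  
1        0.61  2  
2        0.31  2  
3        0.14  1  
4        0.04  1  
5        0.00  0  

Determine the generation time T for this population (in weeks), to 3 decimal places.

1.505

lx·mx: 0, 1.22, 0.62, 0.14, 0.04, 0 → R0 = 2.02
x·lx·mx: 0, 1.22, 1.24, 0.42, 0.16, 0 → Σ = 3.04
T = 3.04 / 2.02 = 1.50495… → 1.505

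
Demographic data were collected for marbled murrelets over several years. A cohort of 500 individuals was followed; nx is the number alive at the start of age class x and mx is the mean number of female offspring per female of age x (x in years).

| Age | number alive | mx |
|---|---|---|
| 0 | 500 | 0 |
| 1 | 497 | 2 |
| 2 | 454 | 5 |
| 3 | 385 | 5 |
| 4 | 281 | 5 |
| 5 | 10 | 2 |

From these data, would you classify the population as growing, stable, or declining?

lx = nx/n0 = nx/500: 1, 0.994, 0.908, 0.77, 0.562, 0.02
R0 = Σ lx·mx = 0 + 1.988 + 4.54 + 3.85 + 2.81 + 0.04 = 13.228
R0 > 1, so the population is growing.

growing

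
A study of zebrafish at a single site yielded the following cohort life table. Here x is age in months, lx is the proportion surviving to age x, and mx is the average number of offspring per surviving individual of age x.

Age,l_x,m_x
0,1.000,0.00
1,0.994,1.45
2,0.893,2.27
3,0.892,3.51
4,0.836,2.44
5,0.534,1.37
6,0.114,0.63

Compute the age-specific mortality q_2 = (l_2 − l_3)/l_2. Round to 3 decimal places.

q_2 = (l_2 − l_3) / l_2 = (0.893 − 0.892) / 0.893
     = 0.001 / 0.893 = 0.00112… → 0.001

0.001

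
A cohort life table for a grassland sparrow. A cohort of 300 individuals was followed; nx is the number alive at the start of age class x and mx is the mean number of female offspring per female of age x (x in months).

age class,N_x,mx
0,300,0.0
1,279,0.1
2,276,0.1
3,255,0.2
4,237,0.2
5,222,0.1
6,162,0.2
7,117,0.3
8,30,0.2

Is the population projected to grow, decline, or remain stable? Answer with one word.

lx = nx/n0 = nx/300: 1, 0.93, 0.92, 0.85, 0.79, 0.74, 0.54, 0.39, 0.1
R0 = Σ lx·mx = 0 + 0.093 + 0.092 + 0.17 + 0.158 + 0.074 + 0.108 + 0.117 + 0.02 = 0.832
R0 < 1, so the population is declining.

declining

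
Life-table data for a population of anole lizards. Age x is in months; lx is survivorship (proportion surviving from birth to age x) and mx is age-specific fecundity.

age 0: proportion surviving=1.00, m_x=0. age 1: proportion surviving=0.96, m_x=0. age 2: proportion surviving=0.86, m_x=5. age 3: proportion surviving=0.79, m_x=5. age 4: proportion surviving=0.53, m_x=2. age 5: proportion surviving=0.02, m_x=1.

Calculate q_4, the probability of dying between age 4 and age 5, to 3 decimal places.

q_4 = (l_4 − l_5) / l_4 = (0.53 − 0.02) / 0.53
     = 0.51 / 0.53 = 0.962264… → 0.962

0.962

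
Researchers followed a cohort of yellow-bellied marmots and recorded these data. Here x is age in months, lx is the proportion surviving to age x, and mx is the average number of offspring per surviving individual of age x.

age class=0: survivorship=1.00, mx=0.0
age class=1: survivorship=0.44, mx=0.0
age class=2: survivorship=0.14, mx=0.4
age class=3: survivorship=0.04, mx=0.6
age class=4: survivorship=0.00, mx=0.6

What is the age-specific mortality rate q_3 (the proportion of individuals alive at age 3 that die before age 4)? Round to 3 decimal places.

1.000

q_3 = (l_3 − l_4) / l_3 = (0.04 − 0) / 0.04
     = 0.04 / 0.04 = 1 → 1.000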